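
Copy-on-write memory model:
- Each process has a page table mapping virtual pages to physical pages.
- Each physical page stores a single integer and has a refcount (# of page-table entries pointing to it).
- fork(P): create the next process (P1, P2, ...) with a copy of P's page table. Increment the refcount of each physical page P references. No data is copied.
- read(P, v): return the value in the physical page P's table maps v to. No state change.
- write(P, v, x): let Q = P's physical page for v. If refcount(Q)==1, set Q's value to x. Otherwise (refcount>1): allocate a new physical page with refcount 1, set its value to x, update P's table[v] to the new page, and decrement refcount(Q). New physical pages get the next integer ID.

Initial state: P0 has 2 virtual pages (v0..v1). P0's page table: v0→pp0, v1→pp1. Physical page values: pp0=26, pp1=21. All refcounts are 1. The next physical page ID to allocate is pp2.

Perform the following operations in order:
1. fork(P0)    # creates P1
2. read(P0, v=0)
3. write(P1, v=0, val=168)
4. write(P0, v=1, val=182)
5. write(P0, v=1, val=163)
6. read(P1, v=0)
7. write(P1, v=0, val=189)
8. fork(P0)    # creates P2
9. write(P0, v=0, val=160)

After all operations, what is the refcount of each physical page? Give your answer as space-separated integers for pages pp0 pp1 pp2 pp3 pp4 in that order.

Answer: 1 1 1 2 1

Derivation:
Op 1: fork(P0) -> P1. 2 ppages; refcounts: pp0:2 pp1:2
Op 2: read(P0, v0) -> 26. No state change.
Op 3: write(P1, v0, 168). refcount(pp0)=2>1 -> COPY to pp2. 3 ppages; refcounts: pp0:1 pp1:2 pp2:1
Op 4: write(P0, v1, 182). refcount(pp1)=2>1 -> COPY to pp3. 4 ppages; refcounts: pp0:1 pp1:1 pp2:1 pp3:1
Op 5: write(P0, v1, 163). refcount(pp3)=1 -> write in place. 4 ppages; refcounts: pp0:1 pp1:1 pp2:1 pp3:1
Op 6: read(P1, v0) -> 168. No state change.
Op 7: write(P1, v0, 189). refcount(pp2)=1 -> write in place. 4 ppages; refcounts: pp0:1 pp1:1 pp2:1 pp3:1
Op 8: fork(P0) -> P2. 4 ppages; refcounts: pp0:2 pp1:1 pp2:1 pp3:2
Op 9: write(P0, v0, 160). refcount(pp0)=2>1 -> COPY to pp4. 5 ppages; refcounts: pp0:1 pp1:1 pp2:1 pp3:2 pp4:1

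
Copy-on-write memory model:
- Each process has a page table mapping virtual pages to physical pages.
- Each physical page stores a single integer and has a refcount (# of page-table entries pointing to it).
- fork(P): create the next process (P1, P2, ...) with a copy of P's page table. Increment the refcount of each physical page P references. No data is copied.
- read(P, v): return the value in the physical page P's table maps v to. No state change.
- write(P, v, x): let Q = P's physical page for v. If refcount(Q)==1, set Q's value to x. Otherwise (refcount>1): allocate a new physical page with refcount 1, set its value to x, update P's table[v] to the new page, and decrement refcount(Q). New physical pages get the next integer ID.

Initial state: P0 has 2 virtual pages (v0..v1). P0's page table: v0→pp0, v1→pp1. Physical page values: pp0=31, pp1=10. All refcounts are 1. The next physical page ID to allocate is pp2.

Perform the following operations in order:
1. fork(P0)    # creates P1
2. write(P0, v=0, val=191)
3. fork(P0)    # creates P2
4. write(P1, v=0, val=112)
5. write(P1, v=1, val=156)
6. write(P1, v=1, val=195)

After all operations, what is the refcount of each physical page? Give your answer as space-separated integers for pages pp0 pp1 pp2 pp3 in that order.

Op 1: fork(P0) -> P1. 2 ppages; refcounts: pp0:2 pp1:2
Op 2: write(P0, v0, 191). refcount(pp0)=2>1 -> COPY to pp2. 3 ppages; refcounts: pp0:1 pp1:2 pp2:1
Op 3: fork(P0) -> P2. 3 ppages; refcounts: pp0:1 pp1:3 pp2:2
Op 4: write(P1, v0, 112). refcount(pp0)=1 -> write in place. 3 ppages; refcounts: pp0:1 pp1:3 pp2:2
Op 5: write(P1, v1, 156). refcount(pp1)=3>1 -> COPY to pp3. 4 ppages; refcounts: pp0:1 pp1:2 pp2:2 pp3:1
Op 6: write(P1, v1, 195). refcount(pp3)=1 -> write in place. 4 ppages; refcounts: pp0:1 pp1:2 pp2:2 pp3:1

Answer: 1 2 2 1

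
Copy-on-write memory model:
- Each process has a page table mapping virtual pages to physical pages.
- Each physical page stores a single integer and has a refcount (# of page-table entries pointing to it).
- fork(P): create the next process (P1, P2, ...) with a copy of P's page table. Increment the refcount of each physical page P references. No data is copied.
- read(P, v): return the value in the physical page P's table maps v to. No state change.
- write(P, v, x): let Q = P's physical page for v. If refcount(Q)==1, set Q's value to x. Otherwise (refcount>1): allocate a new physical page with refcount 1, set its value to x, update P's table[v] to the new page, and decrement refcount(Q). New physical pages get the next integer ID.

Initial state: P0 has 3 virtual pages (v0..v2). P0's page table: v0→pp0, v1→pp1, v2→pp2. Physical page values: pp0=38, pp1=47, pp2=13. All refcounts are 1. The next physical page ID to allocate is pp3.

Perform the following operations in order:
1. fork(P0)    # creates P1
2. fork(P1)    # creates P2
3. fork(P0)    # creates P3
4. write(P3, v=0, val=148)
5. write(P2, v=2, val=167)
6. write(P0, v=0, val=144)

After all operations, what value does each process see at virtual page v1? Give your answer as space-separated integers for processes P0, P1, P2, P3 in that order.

Op 1: fork(P0) -> P1. 3 ppages; refcounts: pp0:2 pp1:2 pp2:2
Op 2: fork(P1) -> P2. 3 ppages; refcounts: pp0:3 pp1:3 pp2:3
Op 3: fork(P0) -> P3. 3 ppages; refcounts: pp0:4 pp1:4 pp2:4
Op 4: write(P3, v0, 148). refcount(pp0)=4>1 -> COPY to pp3. 4 ppages; refcounts: pp0:3 pp1:4 pp2:4 pp3:1
Op 5: write(P2, v2, 167). refcount(pp2)=4>1 -> COPY to pp4. 5 ppages; refcounts: pp0:3 pp1:4 pp2:3 pp3:1 pp4:1
Op 6: write(P0, v0, 144). refcount(pp0)=3>1 -> COPY to pp5. 6 ppages; refcounts: pp0:2 pp1:4 pp2:3 pp3:1 pp4:1 pp5:1
P0: v1 -> pp1 = 47
P1: v1 -> pp1 = 47
P2: v1 -> pp1 = 47
P3: v1 -> pp1 = 47

Answer: 47 47 47 47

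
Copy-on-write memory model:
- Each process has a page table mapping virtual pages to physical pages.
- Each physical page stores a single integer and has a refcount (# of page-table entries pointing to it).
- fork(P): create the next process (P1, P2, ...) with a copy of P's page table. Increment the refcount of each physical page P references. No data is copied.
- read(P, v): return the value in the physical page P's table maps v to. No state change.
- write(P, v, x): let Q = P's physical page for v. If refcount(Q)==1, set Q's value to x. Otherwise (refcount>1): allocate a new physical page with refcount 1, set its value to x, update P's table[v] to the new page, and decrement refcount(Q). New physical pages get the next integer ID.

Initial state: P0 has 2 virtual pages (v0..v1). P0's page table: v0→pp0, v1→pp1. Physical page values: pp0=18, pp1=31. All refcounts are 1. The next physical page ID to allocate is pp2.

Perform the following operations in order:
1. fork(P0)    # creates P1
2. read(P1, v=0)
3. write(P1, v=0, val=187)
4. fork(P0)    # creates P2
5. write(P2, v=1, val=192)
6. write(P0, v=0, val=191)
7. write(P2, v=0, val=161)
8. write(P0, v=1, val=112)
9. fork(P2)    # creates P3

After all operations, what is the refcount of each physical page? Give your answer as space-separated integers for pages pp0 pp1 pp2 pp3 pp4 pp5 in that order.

Answer: 2 1 1 2 1 1

Derivation:
Op 1: fork(P0) -> P1. 2 ppages; refcounts: pp0:2 pp1:2
Op 2: read(P1, v0) -> 18. No state change.
Op 3: write(P1, v0, 187). refcount(pp0)=2>1 -> COPY to pp2. 3 ppages; refcounts: pp0:1 pp1:2 pp2:1
Op 4: fork(P0) -> P2. 3 ppages; refcounts: pp0:2 pp1:3 pp2:1
Op 5: write(P2, v1, 192). refcount(pp1)=3>1 -> COPY to pp3. 4 ppages; refcounts: pp0:2 pp1:2 pp2:1 pp3:1
Op 6: write(P0, v0, 191). refcount(pp0)=2>1 -> COPY to pp4. 5 ppages; refcounts: pp0:1 pp1:2 pp2:1 pp3:1 pp4:1
Op 7: write(P2, v0, 161). refcount(pp0)=1 -> write in place. 5 ppages; refcounts: pp0:1 pp1:2 pp2:1 pp3:1 pp4:1
Op 8: write(P0, v1, 112). refcount(pp1)=2>1 -> COPY to pp5. 6 ppages; refcounts: pp0:1 pp1:1 pp2:1 pp3:1 pp4:1 pp5:1
Op 9: fork(P2) -> P3. 6 ppages; refcounts: pp0:2 pp1:1 pp2:1 pp3:2 pp4:1 pp5:1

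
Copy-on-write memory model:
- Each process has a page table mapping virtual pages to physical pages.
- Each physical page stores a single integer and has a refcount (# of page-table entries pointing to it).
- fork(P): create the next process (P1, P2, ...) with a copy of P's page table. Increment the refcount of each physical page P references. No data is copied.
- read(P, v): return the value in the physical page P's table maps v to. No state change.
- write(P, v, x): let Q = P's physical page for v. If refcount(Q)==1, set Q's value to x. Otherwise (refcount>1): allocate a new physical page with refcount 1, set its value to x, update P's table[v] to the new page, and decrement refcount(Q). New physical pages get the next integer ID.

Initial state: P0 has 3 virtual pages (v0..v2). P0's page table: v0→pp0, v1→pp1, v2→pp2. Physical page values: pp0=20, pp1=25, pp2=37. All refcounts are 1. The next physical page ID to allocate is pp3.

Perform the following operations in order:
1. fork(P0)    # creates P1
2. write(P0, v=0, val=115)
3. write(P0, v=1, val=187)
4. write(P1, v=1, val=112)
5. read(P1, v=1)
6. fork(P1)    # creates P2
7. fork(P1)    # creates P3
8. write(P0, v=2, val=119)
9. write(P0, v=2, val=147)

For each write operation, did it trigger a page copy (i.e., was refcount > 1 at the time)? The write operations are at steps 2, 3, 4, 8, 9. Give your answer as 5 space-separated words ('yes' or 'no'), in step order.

Op 1: fork(P0) -> P1. 3 ppages; refcounts: pp0:2 pp1:2 pp2:2
Op 2: write(P0, v0, 115). refcount(pp0)=2>1 -> COPY to pp3. 4 ppages; refcounts: pp0:1 pp1:2 pp2:2 pp3:1
Op 3: write(P0, v1, 187). refcount(pp1)=2>1 -> COPY to pp4. 5 ppages; refcounts: pp0:1 pp1:1 pp2:2 pp3:1 pp4:1
Op 4: write(P1, v1, 112). refcount(pp1)=1 -> write in place. 5 ppages; refcounts: pp0:1 pp1:1 pp2:2 pp3:1 pp4:1
Op 5: read(P1, v1) -> 112. No state change.
Op 6: fork(P1) -> P2. 5 ppages; refcounts: pp0:2 pp1:2 pp2:3 pp3:1 pp4:1
Op 7: fork(P1) -> P3. 5 ppages; refcounts: pp0:3 pp1:3 pp2:4 pp3:1 pp4:1
Op 8: write(P0, v2, 119). refcount(pp2)=4>1 -> COPY to pp5. 6 ppages; refcounts: pp0:3 pp1:3 pp2:3 pp3:1 pp4:1 pp5:1
Op 9: write(P0, v2, 147). refcount(pp5)=1 -> write in place. 6 ppages; refcounts: pp0:3 pp1:3 pp2:3 pp3:1 pp4:1 pp5:1

yes yes no yes no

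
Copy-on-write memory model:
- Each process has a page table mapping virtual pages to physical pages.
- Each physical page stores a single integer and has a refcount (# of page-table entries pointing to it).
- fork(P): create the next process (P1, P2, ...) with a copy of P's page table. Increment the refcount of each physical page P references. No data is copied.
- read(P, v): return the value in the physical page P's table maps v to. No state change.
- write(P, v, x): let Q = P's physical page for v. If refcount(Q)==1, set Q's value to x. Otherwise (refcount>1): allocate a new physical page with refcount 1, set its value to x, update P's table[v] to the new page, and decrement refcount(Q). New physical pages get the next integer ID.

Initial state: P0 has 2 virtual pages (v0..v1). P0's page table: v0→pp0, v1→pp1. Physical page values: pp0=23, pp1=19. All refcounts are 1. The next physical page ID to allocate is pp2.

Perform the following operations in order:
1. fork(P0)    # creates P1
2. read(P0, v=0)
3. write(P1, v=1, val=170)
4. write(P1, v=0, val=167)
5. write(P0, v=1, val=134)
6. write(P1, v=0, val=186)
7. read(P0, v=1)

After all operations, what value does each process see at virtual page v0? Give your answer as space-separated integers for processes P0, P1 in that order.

Op 1: fork(P0) -> P1. 2 ppages; refcounts: pp0:2 pp1:2
Op 2: read(P0, v0) -> 23. No state change.
Op 3: write(P1, v1, 170). refcount(pp1)=2>1 -> COPY to pp2. 3 ppages; refcounts: pp0:2 pp1:1 pp2:1
Op 4: write(P1, v0, 167). refcount(pp0)=2>1 -> COPY to pp3. 4 ppages; refcounts: pp0:1 pp1:1 pp2:1 pp3:1
Op 5: write(P0, v1, 134). refcount(pp1)=1 -> write in place. 4 ppages; refcounts: pp0:1 pp1:1 pp2:1 pp3:1
Op 6: write(P1, v0, 186). refcount(pp3)=1 -> write in place. 4 ppages; refcounts: pp0:1 pp1:1 pp2:1 pp3:1
Op 7: read(P0, v1) -> 134. No state change.
P0: v0 -> pp0 = 23
P1: v0 -> pp3 = 186

Answer: 23 186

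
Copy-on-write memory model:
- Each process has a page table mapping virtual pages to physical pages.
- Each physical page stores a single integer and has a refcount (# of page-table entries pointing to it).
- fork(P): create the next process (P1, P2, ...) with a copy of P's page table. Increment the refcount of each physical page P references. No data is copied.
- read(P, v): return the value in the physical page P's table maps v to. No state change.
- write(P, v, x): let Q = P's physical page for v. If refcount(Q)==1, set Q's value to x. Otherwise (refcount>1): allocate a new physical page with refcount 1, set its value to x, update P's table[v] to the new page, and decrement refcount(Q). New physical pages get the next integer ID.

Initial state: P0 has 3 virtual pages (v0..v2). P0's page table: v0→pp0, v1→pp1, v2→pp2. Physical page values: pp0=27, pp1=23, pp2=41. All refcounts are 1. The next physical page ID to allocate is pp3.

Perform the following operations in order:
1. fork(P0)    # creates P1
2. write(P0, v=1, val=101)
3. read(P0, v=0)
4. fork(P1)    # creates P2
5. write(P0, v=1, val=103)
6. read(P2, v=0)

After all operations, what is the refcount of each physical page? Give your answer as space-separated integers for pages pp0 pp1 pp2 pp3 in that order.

Answer: 3 2 3 1

Derivation:
Op 1: fork(P0) -> P1. 3 ppages; refcounts: pp0:2 pp1:2 pp2:2
Op 2: write(P0, v1, 101). refcount(pp1)=2>1 -> COPY to pp3. 4 ppages; refcounts: pp0:2 pp1:1 pp2:2 pp3:1
Op 3: read(P0, v0) -> 27. No state change.
Op 4: fork(P1) -> P2. 4 ppages; refcounts: pp0:3 pp1:2 pp2:3 pp3:1
Op 5: write(P0, v1, 103). refcount(pp3)=1 -> write in place. 4 ppages; refcounts: pp0:3 pp1:2 pp2:3 pp3:1
Op 6: read(P2, v0) -> 27. No state change.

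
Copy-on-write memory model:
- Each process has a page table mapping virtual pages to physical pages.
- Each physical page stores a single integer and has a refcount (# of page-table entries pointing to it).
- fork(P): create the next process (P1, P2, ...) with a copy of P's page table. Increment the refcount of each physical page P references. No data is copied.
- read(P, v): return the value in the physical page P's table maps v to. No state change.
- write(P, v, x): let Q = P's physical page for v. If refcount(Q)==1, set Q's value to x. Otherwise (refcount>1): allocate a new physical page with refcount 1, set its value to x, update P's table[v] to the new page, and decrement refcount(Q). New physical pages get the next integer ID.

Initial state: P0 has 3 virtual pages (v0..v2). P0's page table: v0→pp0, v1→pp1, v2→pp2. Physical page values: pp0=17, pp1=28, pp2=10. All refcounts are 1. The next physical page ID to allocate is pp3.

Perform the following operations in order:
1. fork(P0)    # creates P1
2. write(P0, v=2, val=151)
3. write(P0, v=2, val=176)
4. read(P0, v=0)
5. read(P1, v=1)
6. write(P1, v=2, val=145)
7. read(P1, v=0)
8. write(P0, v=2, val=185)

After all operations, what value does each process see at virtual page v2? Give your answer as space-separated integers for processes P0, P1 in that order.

Op 1: fork(P0) -> P1. 3 ppages; refcounts: pp0:2 pp1:2 pp2:2
Op 2: write(P0, v2, 151). refcount(pp2)=2>1 -> COPY to pp3. 4 ppages; refcounts: pp0:2 pp1:2 pp2:1 pp3:1
Op 3: write(P0, v2, 176). refcount(pp3)=1 -> write in place. 4 ppages; refcounts: pp0:2 pp1:2 pp2:1 pp3:1
Op 4: read(P0, v0) -> 17. No state change.
Op 5: read(P1, v1) -> 28. No state change.
Op 6: write(P1, v2, 145). refcount(pp2)=1 -> write in place. 4 ppages; refcounts: pp0:2 pp1:2 pp2:1 pp3:1
Op 7: read(P1, v0) -> 17. No state change.
Op 8: write(P0, v2, 185). refcount(pp3)=1 -> write in place. 4 ppages; refcounts: pp0:2 pp1:2 pp2:1 pp3:1
P0: v2 -> pp3 = 185
P1: v2 -> pp2 = 145

Answer: 185 145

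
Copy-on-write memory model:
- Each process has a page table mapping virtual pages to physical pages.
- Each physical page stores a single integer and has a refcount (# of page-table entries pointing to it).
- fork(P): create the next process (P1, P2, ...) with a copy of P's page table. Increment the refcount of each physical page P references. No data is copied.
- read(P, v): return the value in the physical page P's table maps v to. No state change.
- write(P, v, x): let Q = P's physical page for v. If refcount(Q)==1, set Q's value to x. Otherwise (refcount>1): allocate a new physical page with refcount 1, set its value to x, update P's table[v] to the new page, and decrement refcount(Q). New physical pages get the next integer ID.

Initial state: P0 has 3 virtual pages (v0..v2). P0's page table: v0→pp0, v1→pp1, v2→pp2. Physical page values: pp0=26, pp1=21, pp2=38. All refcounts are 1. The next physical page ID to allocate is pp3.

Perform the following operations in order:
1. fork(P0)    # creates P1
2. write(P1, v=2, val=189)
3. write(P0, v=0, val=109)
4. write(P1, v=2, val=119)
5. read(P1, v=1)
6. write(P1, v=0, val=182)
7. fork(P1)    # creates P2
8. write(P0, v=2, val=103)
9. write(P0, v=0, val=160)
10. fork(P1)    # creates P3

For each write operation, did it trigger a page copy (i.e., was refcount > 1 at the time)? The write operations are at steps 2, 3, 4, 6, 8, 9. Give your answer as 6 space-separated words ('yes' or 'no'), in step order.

Op 1: fork(P0) -> P1. 3 ppages; refcounts: pp0:2 pp1:2 pp2:2
Op 2: write(P1, v2, 189). refcount(pp2)=2>1 -> COPY to pp3. 4 ppages; refcounts: pp0:2 pp1:2 pp2:1 pp3:1
Op 3: write(P0, v0, 109). refcount(pp0)=2>1 -> COPY to pp4. 5 ppages; refcounts: pp0:1 pp1:2 pp2:1 pp3:1 pp4:1
Op 4: write(P1, v2, 119). refcount(pp3)=1 -> write in place. 5 ppages; refcounts: pp0:1 pp1:2 pp2:1 pp3:1 pp4:1
Op 5: read(P1, v1) -> 21. No state change.
Op 6: write(P1, v0, 182). refcount(pp0)=1 -> write in place. 5 ppages; refcounts: pp0:1 pp1:2 pp2:1 pp3:1 pp4:1
Op 7: fork(P1) -> P2. 5 ppages; refcounts: pp0:2 pp1:3 pp2:1 pp3:2 pp4:1
Op 8: write(P0, v2, 103). refcount(pp2)=1 -> write in place. 5 ppages; refcounts: pp0:2 pp1:3 pp2:1 pp3:2 pp4:1
Op 9: write(P0, v0, 160). refcount(pp4)=1 -> write in place. 5 ppages; refcounts: pp0:2 pp1:3 pp2:1 pp3:2 pp4:1
Op 10: fork(P1) -> P3. 5 ppages; refcounts: pp0:3 pp1:4 pp2:1 pp3:3 pp4:1

yes yes no no no no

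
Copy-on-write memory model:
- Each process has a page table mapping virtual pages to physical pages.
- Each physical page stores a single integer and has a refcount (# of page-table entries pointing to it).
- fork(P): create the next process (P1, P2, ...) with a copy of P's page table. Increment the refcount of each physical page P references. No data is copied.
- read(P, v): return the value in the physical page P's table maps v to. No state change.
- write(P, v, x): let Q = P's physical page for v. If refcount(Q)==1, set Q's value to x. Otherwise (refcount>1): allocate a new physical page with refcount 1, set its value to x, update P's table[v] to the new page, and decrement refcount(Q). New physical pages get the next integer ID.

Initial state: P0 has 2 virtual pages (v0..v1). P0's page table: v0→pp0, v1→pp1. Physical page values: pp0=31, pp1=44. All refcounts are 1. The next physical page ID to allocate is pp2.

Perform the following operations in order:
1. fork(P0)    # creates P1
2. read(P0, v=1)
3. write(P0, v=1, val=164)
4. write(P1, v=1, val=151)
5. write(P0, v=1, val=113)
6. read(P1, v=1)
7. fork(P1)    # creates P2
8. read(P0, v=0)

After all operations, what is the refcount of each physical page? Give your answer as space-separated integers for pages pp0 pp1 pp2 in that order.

Op 1: fork(P0) -> P1. 2 ppages; refcounts: pp0:2 pp1:2
Op 2: read(P0, v1) -> 44. No state change.
Op 3: write(P0, v1, 164). refcount(pp1)=2>1 -> COPY to pp2. 3 ppages; refcounts: pp0:2 pp1:1 pp2:1
Op 4: write(P1, v1, 151). refcount(pp1)=1 -> write in place. 3 ppages; refcounts: pp0:2 pp1:1 pp2:1
Op 5: write(P0, v1, 113). refcount(pp2)=1 -> write in place. 3 ppages; refcounts: pp0:2 pp1:1 pp2:1
Op 6: read(P1, v1) -> 151. No state change.
Op 7: fork(P1) -> P2. 3 ppages; refcounts: pp0:3 pp1:2 pp2:1
Op 8: read(P0, v0) -> 31. No state change.

Answer: 3 2 1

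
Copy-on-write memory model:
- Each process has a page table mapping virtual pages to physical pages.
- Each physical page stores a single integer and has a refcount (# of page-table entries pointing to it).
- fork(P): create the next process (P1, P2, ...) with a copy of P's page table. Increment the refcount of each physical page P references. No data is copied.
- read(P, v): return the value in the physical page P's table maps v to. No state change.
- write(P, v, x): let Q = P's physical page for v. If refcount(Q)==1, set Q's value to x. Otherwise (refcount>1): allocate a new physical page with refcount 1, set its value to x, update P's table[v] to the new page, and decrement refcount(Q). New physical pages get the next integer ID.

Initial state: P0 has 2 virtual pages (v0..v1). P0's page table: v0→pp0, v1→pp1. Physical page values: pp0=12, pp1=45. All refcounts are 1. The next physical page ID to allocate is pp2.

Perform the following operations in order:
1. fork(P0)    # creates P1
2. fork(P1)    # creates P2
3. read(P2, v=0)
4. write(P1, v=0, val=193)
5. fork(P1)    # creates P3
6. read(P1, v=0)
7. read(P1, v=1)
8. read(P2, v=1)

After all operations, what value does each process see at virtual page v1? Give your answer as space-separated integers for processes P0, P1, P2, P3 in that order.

Answer: 45 45 45 45

Derivation:
Op 1: fork(P0) -> P1. 2 ppages; refcounts: pp0:2 pp1:2
Op 2: fork(P1) -> P2. 2 ppages; refcounts: pp0:3 pp1:3
Op 3: read(P2, v0) -> 12. No state change.
Op 4: write(P1, v0, 193). refcount(pp0)=3>1 -> COPY to pp2. 3 ppages; refcounts: pp0:2 pp1:3 pp2:1
Op 5: fork(P1) -> P3. 3 ppages; refcounts: pp0:2 pp1:4 pp2:2
Op 6: read(P1, v0) -> 193. No state change.
Op 7: read(P1, v1) -> 45. No state change.
Op 8: read(P2, v1) -> 45. No state change.
P0: v1 -> pp1 = 45
P1: v1 -> pp1 = 45
P2: v1 -> pp1 = 45
P3: v1 -> pp1 = 45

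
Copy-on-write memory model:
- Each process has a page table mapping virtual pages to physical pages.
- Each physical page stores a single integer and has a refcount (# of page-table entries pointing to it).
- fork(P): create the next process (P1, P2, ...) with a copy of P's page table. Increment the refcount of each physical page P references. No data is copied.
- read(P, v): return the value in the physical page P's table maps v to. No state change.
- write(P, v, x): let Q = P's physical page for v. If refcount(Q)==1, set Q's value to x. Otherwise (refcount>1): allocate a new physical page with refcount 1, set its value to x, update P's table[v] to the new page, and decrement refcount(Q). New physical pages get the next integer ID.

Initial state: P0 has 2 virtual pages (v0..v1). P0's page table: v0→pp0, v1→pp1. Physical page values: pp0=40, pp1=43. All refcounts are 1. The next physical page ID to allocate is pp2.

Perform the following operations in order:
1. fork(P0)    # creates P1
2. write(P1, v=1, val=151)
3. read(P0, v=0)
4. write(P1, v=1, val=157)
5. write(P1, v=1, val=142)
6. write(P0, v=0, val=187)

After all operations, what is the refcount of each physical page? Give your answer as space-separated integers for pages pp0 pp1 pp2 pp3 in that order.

Op 1: fork(P0) -> P1. 2 ppages; refcounts: pp0:2 pp1:2
Op 2: write(P1, v1, 151). refcount(pp1)=2>1 -> COPY to pp2. 3 ppages; refcounts: pp0:2 pp1:1 pp2:1
Op 3: read(P0, v0) -> 40. No state change.
Op 4: write(P1, v1, 157). refcount(pp2)=1 -> write in place. 3 ppages; refcounts: pp0:2 pp1:1 pp2:1
Op 5: write(P1, v1, 142). refcount(pp2)=1 -> write in place. 3 ppages; refcounts: pp0:2 pp1:1 pp2:1
Op 6: write(P0, v0, 187). refcount(pp0)=2>1 -> COPY to pp3. 4 ppages; refcounts: pp0:1 pp1:1 pp2:1 pp3:1

Answer: 1 1 1 1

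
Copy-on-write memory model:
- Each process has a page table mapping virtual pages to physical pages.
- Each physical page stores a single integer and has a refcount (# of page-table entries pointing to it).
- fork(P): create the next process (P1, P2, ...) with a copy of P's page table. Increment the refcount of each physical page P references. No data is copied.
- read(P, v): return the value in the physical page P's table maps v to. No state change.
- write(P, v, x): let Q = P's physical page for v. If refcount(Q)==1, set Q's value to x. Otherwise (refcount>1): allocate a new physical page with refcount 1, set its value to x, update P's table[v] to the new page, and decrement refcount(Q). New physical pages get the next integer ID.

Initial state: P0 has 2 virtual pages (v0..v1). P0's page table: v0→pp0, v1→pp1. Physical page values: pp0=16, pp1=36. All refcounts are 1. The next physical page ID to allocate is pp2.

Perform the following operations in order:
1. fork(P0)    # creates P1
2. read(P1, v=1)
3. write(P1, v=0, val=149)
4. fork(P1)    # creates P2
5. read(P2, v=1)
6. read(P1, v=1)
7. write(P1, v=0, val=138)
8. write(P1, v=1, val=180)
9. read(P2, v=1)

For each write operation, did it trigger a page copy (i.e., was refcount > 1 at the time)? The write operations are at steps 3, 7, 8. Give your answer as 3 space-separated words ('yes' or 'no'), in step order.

Op 1: fork(P0) -> P1. 2 ppages; refcounts: pp0:2 pp1:2
Op 2: read(P1, v1) -> 36. No state change.
Op 3: write(P1, v0, 149). refcount(pp0)=2>1 -> COPY to pp2. 3 ppages; refcounts: pp0:1 pp1:2 pp2:1
Op 4: fork(P1) -> P2. 3 ppages; refcounts: pp0:1 pp1:3 pp2:2
Op 5: read(P2, v1) -> 36. No state change.
Op 6: read(P1, v1) -> 36. No state change.
Op 7: write(P1, v0, 138). refcount(pp2)=2>1 -> COPY to pp3. 4 ppages; refcounts: pp0:1 pp1:3 pp2:1 pp3:1
Op 8: write(P1, v1, 180). refcount(pp1)=3>1 -> COPY to pp4. 5 ppages; refcounts: pp0:1 pp1:2 pp2:1 pp3:1 pp4:1
Op 9: read(P2, v1) -> 36. No state change.

yes yes yes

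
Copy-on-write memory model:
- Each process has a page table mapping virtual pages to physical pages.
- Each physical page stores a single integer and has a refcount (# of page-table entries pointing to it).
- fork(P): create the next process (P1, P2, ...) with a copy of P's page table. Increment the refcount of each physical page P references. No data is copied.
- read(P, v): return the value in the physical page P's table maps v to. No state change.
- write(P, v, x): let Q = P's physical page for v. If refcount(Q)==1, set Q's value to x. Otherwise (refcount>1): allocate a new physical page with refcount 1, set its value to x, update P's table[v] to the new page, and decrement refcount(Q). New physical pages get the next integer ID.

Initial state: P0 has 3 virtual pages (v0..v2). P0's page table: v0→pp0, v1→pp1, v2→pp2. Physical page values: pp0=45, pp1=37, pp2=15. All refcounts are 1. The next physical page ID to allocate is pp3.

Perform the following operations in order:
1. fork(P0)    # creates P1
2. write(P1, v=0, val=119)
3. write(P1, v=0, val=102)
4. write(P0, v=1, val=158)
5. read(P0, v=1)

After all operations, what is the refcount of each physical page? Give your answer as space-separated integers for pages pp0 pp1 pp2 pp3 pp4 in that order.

Answer: 1 1 2 1 1

Derivation:
Op 1: fork(P0) -> P1. 3 ppages; refcounts: pp0:2 pp1:2 pp2:2
Op 2: write(P1, v0, 119). refcount(pp0)=2>1 -> COPY to pp3. 4 ppages; refcounts: pp0:1 pp1:2 pp2:2 pp3:1
Op 3: write(P1, v0, 102). refcount(pp3)=1 -> write in place. 4 ppages; refcounts: pp0:1 pp1:2 pp2:2 pp3:1
Op 4: write(P0, v1, 158). refcount(pp1)=2>1 -> COPY to pp4. 5 ppages; refcounts: pp0:1 pp1:1 pp2:2 pp3:1 pp4:1
Op 5: read(P0, v1) -> 158. No state change.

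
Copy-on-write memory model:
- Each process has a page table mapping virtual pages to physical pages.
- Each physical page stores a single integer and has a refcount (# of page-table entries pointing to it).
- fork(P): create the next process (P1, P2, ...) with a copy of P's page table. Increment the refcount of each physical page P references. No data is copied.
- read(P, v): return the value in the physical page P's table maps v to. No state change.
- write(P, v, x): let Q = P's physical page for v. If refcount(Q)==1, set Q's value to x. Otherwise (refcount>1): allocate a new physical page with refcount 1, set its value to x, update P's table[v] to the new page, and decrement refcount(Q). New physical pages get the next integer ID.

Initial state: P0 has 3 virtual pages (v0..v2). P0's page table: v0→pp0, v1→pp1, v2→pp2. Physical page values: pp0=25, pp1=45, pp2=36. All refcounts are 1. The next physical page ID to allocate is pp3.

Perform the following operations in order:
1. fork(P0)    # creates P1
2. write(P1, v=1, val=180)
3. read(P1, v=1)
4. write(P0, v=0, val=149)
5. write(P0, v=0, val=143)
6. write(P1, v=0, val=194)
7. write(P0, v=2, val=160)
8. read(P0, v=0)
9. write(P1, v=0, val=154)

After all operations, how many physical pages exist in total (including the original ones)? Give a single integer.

Op 1: fork(P0) -> P1. 3 ppages; refcounts: pp0:2 pp1:2 pp2:2
Op 2: write(P1, v1, 180). refcount(pp1)=2>1 -> COPY to pp3. 4 ppages; refcounts: pp0:2 pp1:1 pp2:2 pp3:1
Op 3: read(P1, v1) -> 180. No state change.
Op 4: write(P0, v0, 149). refcount(pp0)=2>1 -> COPY to pp4. 5 ppages; refcounts: pp0:1 pp1:1 pp2:2 pp3:1 pp4:1
Op 5: write(P0, v0, 143). refcount(pp4)=1 -> write in place. 5 ppages; refcounts: pp0:1 pp1:1 pp2:2 pp3:1 pp4:1
Op 6: write(P1, v0, 194). refcount(pp0)=1 -> write in place. 5 ppages; refcounts: pp0:1 pp1:1 pp2:2 pp3:1 pp4:1
Op 7: write(P0, v2, 160). refcount(pp2)=2>1 -> COPY to pp5. 6 ppages; refcounts: pp0:1 pp1:1 pp2:1 pp3:1 pp4:1 pp5:1
Op 8: read(P0, v0) -> 143. No state change.
Op 9: write(P1, v0, 154). refcount(pp0)=1 -> write in place. 6 ppages; refcounts: pp0:1 pp1:1 pp2:1 pp3:1 pp4:1 pp5:1

Answer: 6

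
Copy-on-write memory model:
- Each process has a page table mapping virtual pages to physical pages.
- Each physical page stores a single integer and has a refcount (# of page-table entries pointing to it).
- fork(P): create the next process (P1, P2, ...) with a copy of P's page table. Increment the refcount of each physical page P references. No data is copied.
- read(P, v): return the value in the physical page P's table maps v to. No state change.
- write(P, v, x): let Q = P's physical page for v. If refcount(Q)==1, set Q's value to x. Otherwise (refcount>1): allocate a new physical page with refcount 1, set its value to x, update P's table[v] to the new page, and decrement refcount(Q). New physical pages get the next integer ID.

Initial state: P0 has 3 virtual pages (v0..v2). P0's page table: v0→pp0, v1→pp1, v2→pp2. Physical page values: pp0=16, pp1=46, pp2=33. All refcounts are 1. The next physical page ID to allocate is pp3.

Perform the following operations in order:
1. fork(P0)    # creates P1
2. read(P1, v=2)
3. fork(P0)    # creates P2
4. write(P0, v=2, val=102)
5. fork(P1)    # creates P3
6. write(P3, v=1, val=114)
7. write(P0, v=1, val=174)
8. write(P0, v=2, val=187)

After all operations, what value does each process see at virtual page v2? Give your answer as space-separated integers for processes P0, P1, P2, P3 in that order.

Op 1: fork(P0) -> P1. 3 ppages; refcounts: pp0:2 pp1:2 pp2:2
Op 2: read(P1, v2) -> 33. No state change.
Op 3: fork(P0) -> P2. 3 ppages; refcounts: pp0:3 pp1:3 pp2:3
Op 4: write(P0, v2, 102). refcount(pp2)=3>1 -> COPY to pp3. 4 ppages; refcounts: pp0:3 pp1:3 pp2:2 pp3:1
Op 5: fork(P1) -> P3. 4 ppages; refcounts: pp0:4 pp1:4 pp2:3 pp3:1
Op 6: write(P3, v1, 114). refcount(pp1)=4>1 -> COPY to pp4. 5 ppages; refcounts: pp0:4 pp1:3 pp2:3 pp3:1 pp4:1
Op 7: write(P0, v1, 174). refcount(pp1)=3>1 -> COPY to pp5. 6 ppages; refcounts: pp0:4 pp1:2 pp2:3 pp3:1 pp4:1 pp5:1
Op 8: write(P0, v2, 187). refcount(pp3)=1 -> write in place. 6 ppages; refcounts: pp0:4 pp1:2 pp2:3 pp3:1 pp4:1 pp5:1
P0: v2 -> pp3 = 187
P1: v2 -> pp2 = 33
P2: v2 -> pp2 = 33
P3: v2 -> pp2 = 33

Answer: 187 33 33 33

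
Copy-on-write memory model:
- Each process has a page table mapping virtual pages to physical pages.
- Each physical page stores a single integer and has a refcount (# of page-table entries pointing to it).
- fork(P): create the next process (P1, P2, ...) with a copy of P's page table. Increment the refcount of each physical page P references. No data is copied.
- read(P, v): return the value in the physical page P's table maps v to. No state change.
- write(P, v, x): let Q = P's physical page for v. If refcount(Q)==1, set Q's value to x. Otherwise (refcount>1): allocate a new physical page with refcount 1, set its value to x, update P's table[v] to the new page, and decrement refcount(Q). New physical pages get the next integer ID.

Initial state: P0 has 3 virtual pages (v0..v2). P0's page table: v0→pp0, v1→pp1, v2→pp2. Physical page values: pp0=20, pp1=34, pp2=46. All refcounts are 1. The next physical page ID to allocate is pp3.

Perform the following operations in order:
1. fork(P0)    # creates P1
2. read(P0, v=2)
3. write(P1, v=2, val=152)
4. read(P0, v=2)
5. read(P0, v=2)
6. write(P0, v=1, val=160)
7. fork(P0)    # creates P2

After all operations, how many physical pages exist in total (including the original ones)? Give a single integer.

Answer: 5

Derivation:
Op 1: fork(P0) -> P1. 3 ppages; refcounts: pp0:2 pp1:2 pp2:2
Op 2: read(P0, v2) -> 46. No state change.
Op 3: write(P1, v2, 152). refcount(pp2)=2>1 -> COPY to pp3. 4 ppages; refcounts: pp0:2 pp1:2 pp2:1 pp3:1
Op 4: read(P0, v2) -> 46. No state change.
Op 5: read(P0, v2) -> 46. No state change.
Op 6: write(P0, v1, 160). refcount(pp1)=2>1 -> COPY to pp4. 5 ppages; refcounts: pp0:2 pp1:1 pp2:1 pp3:1 pp4:1
Op 7: fork(P0) -> P2. 5 ppages; refcounts: pp0:3 pp1:1 pp2:2 pp3:1 pp4:2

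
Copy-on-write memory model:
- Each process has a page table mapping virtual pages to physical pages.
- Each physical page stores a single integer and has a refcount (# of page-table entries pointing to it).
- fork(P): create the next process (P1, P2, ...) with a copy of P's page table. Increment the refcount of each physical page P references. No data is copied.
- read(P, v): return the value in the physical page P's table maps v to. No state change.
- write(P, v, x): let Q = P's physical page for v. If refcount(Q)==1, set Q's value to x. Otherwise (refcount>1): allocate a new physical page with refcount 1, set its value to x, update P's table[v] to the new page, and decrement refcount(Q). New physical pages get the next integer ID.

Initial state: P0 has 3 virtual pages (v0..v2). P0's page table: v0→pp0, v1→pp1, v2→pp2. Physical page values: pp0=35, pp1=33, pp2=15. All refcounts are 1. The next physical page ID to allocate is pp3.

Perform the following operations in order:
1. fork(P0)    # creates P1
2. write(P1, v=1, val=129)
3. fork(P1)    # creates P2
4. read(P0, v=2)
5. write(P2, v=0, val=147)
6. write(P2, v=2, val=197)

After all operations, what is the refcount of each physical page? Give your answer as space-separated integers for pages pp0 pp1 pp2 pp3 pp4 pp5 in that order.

Answer: 2 1 2 2 1 1

Derivation:
Op 1: fork(P0) -> P1. 3 ppages; refcounts: pp0:2 pp1:2 pp2:2
Op 2: write(P1, v1, 129). refcount(pp1)=2>1 -> COPY to pp3. 4 ppages; refcounts: pp0:2 pp1:1 pp2:2 pp3:1
Op 3: fork(P1) -> P2. 4 ppages; refcounts: pp0:3 pp1:1 pp2:3 pp3:2
Op 4: read(P0, v2) -> 15. No state change.
Op 5: write(P2, v0, 147). refcount(pp0)=3>1 -> COPY to pp4. 5 ppages; refcounts: pp0:2 pp1:1 pp2:3 pp3:2 pp4:1
Op 6: write(P2, v2, 197). refcount(pp2)=3>1 -> COPY to pp5. 6 ppages; refcounts: pp0:2 pp1:1 pp2:2 pp3:2 pp4:1 pp5:1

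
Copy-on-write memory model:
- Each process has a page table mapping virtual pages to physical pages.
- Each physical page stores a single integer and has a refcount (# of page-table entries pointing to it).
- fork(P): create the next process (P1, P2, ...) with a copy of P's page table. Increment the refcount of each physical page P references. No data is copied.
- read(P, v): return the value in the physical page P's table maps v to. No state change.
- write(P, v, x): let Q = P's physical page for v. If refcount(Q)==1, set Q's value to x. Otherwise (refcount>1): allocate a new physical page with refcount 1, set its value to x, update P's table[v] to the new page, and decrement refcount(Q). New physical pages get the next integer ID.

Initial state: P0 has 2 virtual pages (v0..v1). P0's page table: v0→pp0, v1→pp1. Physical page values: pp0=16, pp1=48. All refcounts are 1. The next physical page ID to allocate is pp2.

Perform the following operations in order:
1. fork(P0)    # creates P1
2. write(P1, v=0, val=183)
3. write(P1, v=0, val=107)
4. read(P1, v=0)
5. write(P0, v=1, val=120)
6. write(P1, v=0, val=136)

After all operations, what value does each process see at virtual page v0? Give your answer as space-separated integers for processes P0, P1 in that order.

Answer: 16 136

Derivation:
Op 1: fork(P0) -> P1. 2 ppages; refcounts: pp0:2 pp1:2
Op 2: write(P1, v0, 183). refcount(pp0)=2>1 -> COPY to pp2. 3 ppages; refcounts: pp0:1 pp1:2 pp2:1
Op 3: write(P1, v0, 107). refcount(pp2)=1 -> write in place. 3 ppages; refcounts: pp0:1 pp1:2 pp2:1
Op 4: read(P1, v0) -> 107. No state change.
Op 5: write(P0, v1, 120). refcount(pp1)=2>1 -> COPY to pp3. 4 ppages; refcounts: pp0:1 pp1:1 pp2:1 pp3:1
Op 6: write(P1, v0, 136). refcount(pp2)=1 -> write in place. 4 ppages; refcounts: pp0:1 pp1:1 pp2:1 pp3:1
P0: v0 -> pp0 = 16
P1: v0 -> pp2 = 136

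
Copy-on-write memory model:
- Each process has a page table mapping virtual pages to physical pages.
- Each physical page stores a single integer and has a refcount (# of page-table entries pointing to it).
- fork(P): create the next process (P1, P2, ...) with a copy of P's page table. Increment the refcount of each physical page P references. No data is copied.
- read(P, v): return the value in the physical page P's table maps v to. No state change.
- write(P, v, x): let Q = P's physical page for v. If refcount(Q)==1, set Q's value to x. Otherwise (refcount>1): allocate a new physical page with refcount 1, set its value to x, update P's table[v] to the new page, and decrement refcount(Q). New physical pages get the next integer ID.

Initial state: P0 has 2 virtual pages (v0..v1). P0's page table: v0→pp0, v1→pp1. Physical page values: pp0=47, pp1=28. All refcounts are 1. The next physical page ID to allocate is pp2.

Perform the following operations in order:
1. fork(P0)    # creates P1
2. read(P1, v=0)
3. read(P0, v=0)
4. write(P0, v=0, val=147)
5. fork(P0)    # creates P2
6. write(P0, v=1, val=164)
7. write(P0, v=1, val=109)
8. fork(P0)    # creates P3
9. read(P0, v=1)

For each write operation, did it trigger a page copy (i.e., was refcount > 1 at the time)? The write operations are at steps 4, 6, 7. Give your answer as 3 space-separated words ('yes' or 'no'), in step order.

Op 1: fork(P0) -> P1. 2 ppages; refcounts: pp0:2 pp1:2
Op 2: read(P1, v0) -> 47. No state change.
Op 3: read(P0, v0) -> 47. No state change.
Op 4: write(P0, v0, 147). refcount(pp0)=2>1 -> COPY to pp2. 3 ppages; refcounts: pp0:1 pp1:2 pp2:1
Op 5: fork(P0) -> P2. 3 ppages; refcounts: pp0:1 pp1:3 pp2:2
Op 6: write(P0, v1, 164). refcount(pp1)=3>1 -> COPY to pp3. 4 ppages; refcounts: pp0:1 pp1:2 pp2:2 pp3:1
Op 7: write(P0, v1, 109). refcount(pp3)=1 -> write in place. 4 ppages; refcounts: pp0:1 pp1:2 pp2:2 pp3:1
Op 8: fork(P0) -> P3. 4 ppages; refcounts: pp0:1 pp1:2 pp2:3 pp3:2
Op 9: read(P0, v1) -> 109. No state change.

yes yes no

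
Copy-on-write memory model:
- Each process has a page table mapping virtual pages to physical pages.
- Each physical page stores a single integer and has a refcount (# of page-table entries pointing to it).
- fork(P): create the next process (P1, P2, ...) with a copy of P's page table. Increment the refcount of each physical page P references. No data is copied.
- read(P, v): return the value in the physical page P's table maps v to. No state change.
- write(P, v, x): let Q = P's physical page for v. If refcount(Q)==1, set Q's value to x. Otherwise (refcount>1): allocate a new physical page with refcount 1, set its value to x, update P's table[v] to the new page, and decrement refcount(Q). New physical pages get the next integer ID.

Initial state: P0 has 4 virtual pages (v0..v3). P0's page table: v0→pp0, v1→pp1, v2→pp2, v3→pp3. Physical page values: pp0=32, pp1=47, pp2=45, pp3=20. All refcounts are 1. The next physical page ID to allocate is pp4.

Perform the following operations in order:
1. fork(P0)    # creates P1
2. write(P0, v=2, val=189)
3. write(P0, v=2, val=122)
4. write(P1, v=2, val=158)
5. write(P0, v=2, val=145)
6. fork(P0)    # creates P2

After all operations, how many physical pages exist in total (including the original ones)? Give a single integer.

Op 1: fork(P0) -> P1. 4 ppages; refcounts: pp0:2 pp1:2 pp2:2 pp3:2
Op 2: write(P0, v2, 189). refcount(pp2)=2>1 -> COPY to pp4. 5 ppages; refcounts: pp0:2 pp1:2 pp2:1 pp3:2 pp4:1
Op 3: write(P0, v2, 122). refcount(pp4)=1 -> write in place. 5 ppages; refcounts: pp0:2 pp1:2 pp2:1 pp3:2 pp4:1
Op 4: write(P1, v2, 158). refcount(pp2)=1 -> write in place. 5 ppages; refcounts: pp0:2 pp1:2 pp2:1 pp3:2 pp4:1
Op 5: write(P0, v2, 145). refcount(pp4)=1 -> write in place. 5 ppages; refcounts: pp0:2 pp1:2 pp2:1 pp3:2 pp4:1
Op 6: fork(P0) -> P2. 5 ppages; refcounts: pp0:3 pp1:3 pp2:1 pp3:3 pp4:2

Answer: 5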